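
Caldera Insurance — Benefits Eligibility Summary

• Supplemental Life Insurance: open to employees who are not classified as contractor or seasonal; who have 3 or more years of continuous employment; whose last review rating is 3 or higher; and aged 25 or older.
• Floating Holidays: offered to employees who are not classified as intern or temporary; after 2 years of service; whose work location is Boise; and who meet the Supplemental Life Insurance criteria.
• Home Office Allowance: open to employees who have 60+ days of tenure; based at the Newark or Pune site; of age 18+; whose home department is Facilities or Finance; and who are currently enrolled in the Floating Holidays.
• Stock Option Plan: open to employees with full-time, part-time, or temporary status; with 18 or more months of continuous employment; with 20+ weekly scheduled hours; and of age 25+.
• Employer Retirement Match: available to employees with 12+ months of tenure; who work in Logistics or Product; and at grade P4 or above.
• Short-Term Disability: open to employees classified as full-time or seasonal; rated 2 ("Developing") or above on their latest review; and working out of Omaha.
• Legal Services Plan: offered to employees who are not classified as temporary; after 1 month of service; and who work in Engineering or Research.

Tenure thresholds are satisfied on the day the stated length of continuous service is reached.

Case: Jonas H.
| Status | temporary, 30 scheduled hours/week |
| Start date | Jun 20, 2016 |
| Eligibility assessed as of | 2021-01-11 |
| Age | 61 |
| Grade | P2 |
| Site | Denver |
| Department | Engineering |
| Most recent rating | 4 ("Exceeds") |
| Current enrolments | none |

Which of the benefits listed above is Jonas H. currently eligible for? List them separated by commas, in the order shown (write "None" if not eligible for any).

Service from Jun 20, 2016 to 2021-01-11: 1666 days.
Supplemental Life Insurance — status temporary ✓ (not excluded); service 1666 days ≥ 3 years (≈1095 days) ✓; rating 4 ≥ 3 ✓; age 61 ≥ 25 ✓ → eligible.
Floating Holidays — status temporary ✗ (excluded) → not eligible.
Home Office Allowance — service 1666 days ≥ 60 days ✓; site Denver ✗ (not Newark or Pune) → not eligible.
Stock Option Plan — status temporary ✓; service 1666 days ≥ 18 months (≈540 days) ✓; 30 hrs/wk ≥ 20 ✓; age 61 ≥ 25 ✓ → eligible.
Employer Retirement Match — service 1666 days ≥ 12 months (≈360 days) ✓; dept Engineering ✗ → not eligible.
Short-Term Disability — status temporary ✗ (requires full-time or seasonal) → not eligible.
Legal Services Plan — status temporary ✗ (excluded) → not eligible.

Supplemental Life Insurance, Stock Option Plan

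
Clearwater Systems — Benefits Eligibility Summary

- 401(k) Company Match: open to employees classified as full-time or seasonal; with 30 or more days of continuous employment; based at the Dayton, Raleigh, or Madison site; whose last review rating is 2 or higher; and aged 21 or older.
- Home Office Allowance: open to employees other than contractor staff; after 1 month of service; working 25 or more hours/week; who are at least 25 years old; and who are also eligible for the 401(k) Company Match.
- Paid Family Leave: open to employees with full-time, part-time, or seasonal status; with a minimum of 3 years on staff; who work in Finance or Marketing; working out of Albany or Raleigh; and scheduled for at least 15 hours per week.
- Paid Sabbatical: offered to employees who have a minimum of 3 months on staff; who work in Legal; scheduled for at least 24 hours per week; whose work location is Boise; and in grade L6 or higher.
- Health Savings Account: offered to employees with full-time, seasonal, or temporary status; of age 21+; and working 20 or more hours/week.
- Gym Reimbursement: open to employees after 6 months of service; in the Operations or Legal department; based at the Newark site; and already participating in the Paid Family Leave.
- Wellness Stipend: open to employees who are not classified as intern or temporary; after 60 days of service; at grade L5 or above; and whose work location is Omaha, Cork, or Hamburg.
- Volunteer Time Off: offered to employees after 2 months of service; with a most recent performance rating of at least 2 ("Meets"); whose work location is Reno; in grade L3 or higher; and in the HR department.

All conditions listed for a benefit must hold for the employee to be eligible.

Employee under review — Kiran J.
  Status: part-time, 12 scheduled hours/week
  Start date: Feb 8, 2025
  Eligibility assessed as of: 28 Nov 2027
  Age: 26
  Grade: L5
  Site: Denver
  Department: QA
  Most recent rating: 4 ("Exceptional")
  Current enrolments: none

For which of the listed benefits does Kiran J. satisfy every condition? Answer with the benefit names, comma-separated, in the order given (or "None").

Service from Feb 8, 2025 to 28 Nov 2027: 1023 days.
401(k) Company Match — status part-time ✗ (requires full-time or seasonal) → not eligible.
Home Office Allowance — status part-time ✓ (not excluded); service 1023 days ≥ 1 month (≈30 days) ✓; 12 hrs/wk < 25 ✗ → not eligible.
Paid Family Leave — status part-time ✓; service 1023 days < 3 years (≈1095 days) ✗ → not eligible.
Paid Sabbatical — service 1023 days ≥ 3 months (≈90 days) ✓; dept QA ✗ → not eligible.
Health Savings Account — status part-time ✗ (requires full-time, seasonal, or temporary) → not eligible.
Gym Reimbursement — service 1023 days ≥ 6 months (≈180 days) ✓; dept QA ✗ → not eligible.
Wellness Stipend — status part-time ✓ (not excluded); service 1023 days ≥ 60 days ✓; grade L5 ≥ L5 ✓; site Denver ✗ (not Omaha, Cork, or Hamburg) → not eligible.
Volunteer Time Off — service 1023 days ≥ 2 months (≈60 days) ✓; rating 4 ≥ 2 ✓; site Denver ✗ (not Reno) → not eligible.

None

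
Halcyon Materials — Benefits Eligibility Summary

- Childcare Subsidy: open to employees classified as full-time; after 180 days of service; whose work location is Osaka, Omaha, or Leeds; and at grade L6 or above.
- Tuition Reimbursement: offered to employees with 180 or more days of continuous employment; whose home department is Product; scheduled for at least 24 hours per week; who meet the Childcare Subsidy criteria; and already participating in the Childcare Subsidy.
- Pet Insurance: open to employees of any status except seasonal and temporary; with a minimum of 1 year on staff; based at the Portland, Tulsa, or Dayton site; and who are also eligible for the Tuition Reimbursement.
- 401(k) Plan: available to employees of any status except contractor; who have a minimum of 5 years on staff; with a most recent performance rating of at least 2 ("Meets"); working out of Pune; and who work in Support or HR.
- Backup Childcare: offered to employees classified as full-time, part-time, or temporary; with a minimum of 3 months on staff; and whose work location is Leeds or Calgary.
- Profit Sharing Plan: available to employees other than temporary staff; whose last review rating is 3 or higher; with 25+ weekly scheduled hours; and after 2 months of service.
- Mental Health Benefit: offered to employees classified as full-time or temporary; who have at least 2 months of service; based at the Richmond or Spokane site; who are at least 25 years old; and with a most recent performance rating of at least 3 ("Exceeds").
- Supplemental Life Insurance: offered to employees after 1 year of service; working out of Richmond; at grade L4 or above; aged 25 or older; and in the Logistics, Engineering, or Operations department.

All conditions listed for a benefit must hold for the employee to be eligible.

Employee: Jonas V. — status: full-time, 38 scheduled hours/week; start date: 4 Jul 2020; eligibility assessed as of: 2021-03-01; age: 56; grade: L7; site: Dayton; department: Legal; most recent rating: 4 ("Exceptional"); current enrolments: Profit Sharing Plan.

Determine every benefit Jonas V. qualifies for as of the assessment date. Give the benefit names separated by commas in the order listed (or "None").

Profit Sharing Plan

Service from 4 Jul 2020 to 2021-03-01: 240 days.
Childcare Subsidy — status full-time ✓; service 240 days ≥ 180 days ✓; site Dayton ✗ (not Osaka, Omaha, or Leeds) → not eligible.
Tuition Reimbursement — service 240 days ≥ 180 days ✓; dept Legal ✗ → not eligible.
Pet Insurance — status full-time ✓ (not excluded); service 240 days < 1 year (≈365 days) ✗ → not eligible.
401(k) Plan — status full-time ✓ (not excluded); service 240 days < 5 years (≈1825 days) ✗ → not eligible.
Backup Childcare — status full-time ✓; service 240 days ≥ 3 months (≈90 days) ✓; site Dayton ✗ (not Leeds or Calgary) → not eligible.
Profit Sharing Plan — status full-time ✓ (not excluded); rating 4 ≥ 3 ✓; 38 hrs/wk ≥ 25 ✓; service 240 days ≥ 2 months (≈60 days) ✓ → eligible.
Mental Health Benefit — status full-time ✓; service 240 days ≥ 2 months (≈60 days) ✓; site Dayton ✗ (not Richmond or Spokane) → not eligible.
Supplemental Life Insurance — service 240 days < 1 year (≈365 days) ✗ → not eligible.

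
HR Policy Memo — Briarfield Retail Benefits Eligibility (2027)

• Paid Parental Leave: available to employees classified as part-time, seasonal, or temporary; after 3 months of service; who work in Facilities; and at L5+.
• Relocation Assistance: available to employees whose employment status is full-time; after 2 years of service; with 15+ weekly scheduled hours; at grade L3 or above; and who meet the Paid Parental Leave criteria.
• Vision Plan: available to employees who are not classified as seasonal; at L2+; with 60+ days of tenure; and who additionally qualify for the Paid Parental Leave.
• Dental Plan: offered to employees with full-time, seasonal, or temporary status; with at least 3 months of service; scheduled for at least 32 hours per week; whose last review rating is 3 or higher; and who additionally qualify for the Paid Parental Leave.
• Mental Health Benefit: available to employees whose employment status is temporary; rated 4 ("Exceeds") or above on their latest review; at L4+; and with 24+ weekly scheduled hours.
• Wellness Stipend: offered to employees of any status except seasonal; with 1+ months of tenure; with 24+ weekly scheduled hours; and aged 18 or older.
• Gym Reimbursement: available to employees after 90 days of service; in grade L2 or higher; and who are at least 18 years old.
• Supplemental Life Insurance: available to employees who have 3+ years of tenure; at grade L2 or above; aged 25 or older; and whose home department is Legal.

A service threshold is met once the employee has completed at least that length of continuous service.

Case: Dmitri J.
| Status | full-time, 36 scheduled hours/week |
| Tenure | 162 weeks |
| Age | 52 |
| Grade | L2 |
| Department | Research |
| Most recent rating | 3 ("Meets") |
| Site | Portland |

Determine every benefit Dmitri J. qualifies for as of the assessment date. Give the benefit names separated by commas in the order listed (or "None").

Wellness Stipend, Gym Reimbursement

Paid Parental Leave — status full-time ✗ (requires part-time, seasonal, or temporary) → not eligible.
Relocation Assistance — status full-time ✓; service 162 weeks ≥ 2 years (≈730 days) ✓; 36 hrs/wk ≥ 15 ✓; grade L2 < L3 ✗ → not eligible.
Vision Plan — status full-time ✓ (not excluded); grade L2 ≥ L2 ✓; service 162 weeks ≥ 60 days ✓; not eligible for Paid Parental Leave ✗ → not eligible.
Dental Plan — status full-time ✓; service 162 weeks ≥ 3 months (≈90 days) ✓; 36 hrs/wk ≥ 32 ✓; rating 3 ≥ 3 ✓; not eligible for Paid Parental Leave ✗ → not eligible.
Mental Health Benefit — status full-time ✗ (requires temporary) → not eligible.
Wellness Stipend — status full-time ✓ (not excluded); service 162 weeks ≥ 1 month (≈30 days) ✓; 36 hrs/wk ≥ 24 ✓; age 52 ≥ 18 ✓ → eligible.
Gym Reimbursement — service 162 weeks ≥ 90 days ✓; grade L2 ≥ L2 ✓; age 52 ≥ 18 ✓ → eligible.
Supplemental Life Insurance — service 162 weeks ≥ 3 years (≈1095 days) ✓; grade L2 ≥ L2 ✓; age 52 ≥ 25 ✓; dept Research ✗ → not eligible.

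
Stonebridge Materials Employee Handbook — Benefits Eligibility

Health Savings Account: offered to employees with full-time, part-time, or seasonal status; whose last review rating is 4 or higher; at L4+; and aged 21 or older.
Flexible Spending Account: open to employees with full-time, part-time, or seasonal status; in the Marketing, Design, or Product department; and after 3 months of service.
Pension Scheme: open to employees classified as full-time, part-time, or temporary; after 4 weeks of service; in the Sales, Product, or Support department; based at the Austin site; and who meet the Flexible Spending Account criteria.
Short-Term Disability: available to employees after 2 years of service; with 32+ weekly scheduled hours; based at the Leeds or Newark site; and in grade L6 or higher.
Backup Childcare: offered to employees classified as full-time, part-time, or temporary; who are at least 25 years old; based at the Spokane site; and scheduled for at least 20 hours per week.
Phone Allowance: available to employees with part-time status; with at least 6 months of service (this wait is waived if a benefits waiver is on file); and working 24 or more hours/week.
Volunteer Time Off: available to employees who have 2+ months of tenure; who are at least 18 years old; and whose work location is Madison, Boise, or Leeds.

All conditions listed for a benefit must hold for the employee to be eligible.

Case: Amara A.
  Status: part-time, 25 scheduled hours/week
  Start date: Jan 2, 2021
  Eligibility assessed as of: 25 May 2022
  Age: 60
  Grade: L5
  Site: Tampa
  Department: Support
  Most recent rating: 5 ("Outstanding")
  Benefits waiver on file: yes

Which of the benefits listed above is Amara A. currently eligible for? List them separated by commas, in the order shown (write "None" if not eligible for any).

Service from Jan 2, 2021 to 25 May 2022: 508 days.
Health Savings Account — status part-time ✓; rating 5 ≥ 4 ✓; grade L5 ≥ L4 ✓; age 60 ≥ 21 ✓ → eligible.
Flexible Spending Account — status part-time ✓; dept Support ✗ → not eligible.
Pension Scheme — status part-time ✓; service 508 days ≥ 4 weeks (≈28 days) ✓; dept Support ✓; site Tampa ✗ (not Austin) → not eligible.
Short-Term Disability — service 508 days < 2 years (≈730 days) ✗ → not eligible.
Backup Childcare — status part-time ✓; age 60 ≥ 25 ✓; site Tampa ✗ (not Spokane) → not eligible.
Phone Allowance — status part-time ✓; benefits waiver on file ✓; 25 hrs/wk ≥ 24 ✓ → eligible.
Volunteer Time Off — service 508 days ≥ 2 months (≈60 days) ✓; age 60 ≥ 18 ✓; site Tampa ✗ (not Madison, Boise, or Leeds) → not eligible.

Health Savings Account, Phone Allowance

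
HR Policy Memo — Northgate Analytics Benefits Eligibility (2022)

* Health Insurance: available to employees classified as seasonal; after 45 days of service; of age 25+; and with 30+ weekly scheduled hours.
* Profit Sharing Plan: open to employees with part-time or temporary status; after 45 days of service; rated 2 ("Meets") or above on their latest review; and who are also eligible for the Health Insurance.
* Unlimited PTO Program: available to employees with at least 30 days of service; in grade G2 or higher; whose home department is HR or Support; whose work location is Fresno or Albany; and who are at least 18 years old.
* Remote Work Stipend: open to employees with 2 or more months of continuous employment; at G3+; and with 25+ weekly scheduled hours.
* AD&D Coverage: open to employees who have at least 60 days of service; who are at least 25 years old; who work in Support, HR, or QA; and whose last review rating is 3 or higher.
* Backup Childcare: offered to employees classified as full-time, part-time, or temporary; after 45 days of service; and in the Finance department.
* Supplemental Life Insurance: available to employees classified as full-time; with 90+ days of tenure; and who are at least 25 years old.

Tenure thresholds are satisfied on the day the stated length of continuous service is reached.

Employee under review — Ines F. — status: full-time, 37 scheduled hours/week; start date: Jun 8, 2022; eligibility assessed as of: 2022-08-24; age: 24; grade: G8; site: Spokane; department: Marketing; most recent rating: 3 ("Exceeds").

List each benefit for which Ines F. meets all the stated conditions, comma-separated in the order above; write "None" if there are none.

Remote Work Stipend

Service from Jun 8, 2022 to 2022-08-24: 77 days.
Health Insurance — status full-time ✗ (requires seasonal) → not eligible.
Profit Sharing Plan — status full-time ✗ (requires part-time or temporary) → not eligible.
Unlimited PTO Program — service 77 days ≥ 30 days ✓; grade G8 ≥ G2 ✓; dept Marketing ✗ → not eligible.
Remote Work Stipend — service 77 days ≥ 2 months (≈60 days) ✓; grade G8 ≥ G3 ✓; 37 hrs/wk ≥ 25 ✓ → eligible.
AD&D Coverage — service 77 days ≥ 60 days ✓; age 24 < 25 ✗ → not eligible.
Backup Childcare — status full-time ✓; service 77 days ≥ 45 days ✓; dept Marketing ✗ → not eligible.
Supplemental Life Insurance — status full-time ✓; service 77 days < 90 days ✗ → not eligible.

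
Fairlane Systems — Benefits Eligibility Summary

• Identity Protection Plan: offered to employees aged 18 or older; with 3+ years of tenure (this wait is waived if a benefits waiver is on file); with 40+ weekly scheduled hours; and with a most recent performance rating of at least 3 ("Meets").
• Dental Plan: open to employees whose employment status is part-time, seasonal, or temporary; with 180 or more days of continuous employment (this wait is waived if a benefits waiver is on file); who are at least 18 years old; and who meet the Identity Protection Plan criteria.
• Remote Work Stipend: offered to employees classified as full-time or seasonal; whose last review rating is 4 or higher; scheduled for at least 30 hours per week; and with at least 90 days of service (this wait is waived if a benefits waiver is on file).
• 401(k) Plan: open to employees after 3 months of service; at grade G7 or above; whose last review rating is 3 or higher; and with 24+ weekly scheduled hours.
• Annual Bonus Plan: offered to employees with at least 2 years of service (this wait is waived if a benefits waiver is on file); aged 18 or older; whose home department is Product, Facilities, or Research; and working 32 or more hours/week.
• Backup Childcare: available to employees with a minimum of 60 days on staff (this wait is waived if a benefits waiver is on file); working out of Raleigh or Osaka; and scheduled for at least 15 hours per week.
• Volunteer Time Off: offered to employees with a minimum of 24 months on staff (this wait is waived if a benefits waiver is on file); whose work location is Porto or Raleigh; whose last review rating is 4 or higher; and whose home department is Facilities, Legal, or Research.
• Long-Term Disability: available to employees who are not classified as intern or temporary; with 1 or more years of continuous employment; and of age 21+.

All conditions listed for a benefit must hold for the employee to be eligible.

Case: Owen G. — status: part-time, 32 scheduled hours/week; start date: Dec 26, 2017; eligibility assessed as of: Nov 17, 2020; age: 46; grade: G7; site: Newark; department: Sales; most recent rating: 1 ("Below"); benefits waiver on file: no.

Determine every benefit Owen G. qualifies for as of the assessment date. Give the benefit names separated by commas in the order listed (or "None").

Service from Dec 26, 2017 to Nov 17, 2020: 1057 days.
Identity Protection Plan — age 46 ≥ 18 ✓; no waiver, service 1057 days < 3 years (≈1095 days) ✗ → not eligible.
Dental Plan — status part-time ✓; no waiver, service 1057 days ≥ 180 days ✓; age 46 ≥ 18 ✓; not eligible for Identity Protection Plan ✗ → not eligible.
Remote Work Stipend — status part-time ✗ (requires full-time or seasonal) → not eligible.
401(k) Plan — service 1057 days ≥ 3 months (≈90 days) ✓; grade G7 ≥ G7 ✓; rating 1 < 3 ✗ → not eligible.
Annual Bonus Plan — no waiver, service 1057 days ≥ 2 years (≈730 days) ✓; age 46 ≥ 18 ✓; dept Sales ✗ → not eligible.
Backup Childcare — no waiver, service 1057 days ≥ 60 days ✓; site Newark ✗ (not Raleigh or Osaka) → not eligible.
Volunteer Time Off — no waiver, service 1057 days ≥ 24 months (≈720 days) ✓; site Newark ✗ (not Porto or Raleigh) → not eligible.
Long-Term Disability — status part-time ✓ (not excluded); service 1057 days ≥ 1 year (≈365 days) ✓; age 46 ≥ 21 ✓ → eligible.

Long-Term Disability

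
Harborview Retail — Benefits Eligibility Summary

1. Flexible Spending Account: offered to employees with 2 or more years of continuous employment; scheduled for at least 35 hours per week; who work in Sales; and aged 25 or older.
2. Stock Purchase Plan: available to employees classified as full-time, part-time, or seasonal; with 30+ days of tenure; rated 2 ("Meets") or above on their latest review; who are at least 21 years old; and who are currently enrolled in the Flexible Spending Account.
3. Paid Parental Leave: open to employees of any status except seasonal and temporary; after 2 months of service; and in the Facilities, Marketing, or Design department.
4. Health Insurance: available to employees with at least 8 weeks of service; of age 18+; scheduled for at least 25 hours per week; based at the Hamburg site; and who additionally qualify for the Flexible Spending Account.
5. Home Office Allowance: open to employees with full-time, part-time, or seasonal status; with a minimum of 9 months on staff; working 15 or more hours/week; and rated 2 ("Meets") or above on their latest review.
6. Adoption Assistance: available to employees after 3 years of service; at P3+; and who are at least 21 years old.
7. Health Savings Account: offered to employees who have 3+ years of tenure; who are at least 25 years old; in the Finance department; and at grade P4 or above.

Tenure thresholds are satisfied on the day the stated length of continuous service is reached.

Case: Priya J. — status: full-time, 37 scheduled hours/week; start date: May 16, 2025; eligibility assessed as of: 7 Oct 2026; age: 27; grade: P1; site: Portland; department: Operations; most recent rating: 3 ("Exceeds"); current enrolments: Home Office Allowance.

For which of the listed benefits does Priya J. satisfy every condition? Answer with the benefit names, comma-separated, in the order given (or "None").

Service from May 16, 2025 to 7 Oct 2026: 509 days.
Flexible Spending Account — service 509 days < 2 years (≈730 days) ✗ → not eligible.
Stock Purchase Plan — status full-time ✓; service 509 days ≥ 30 days ✓; rating 3 ≥ 2 ✓; age 27 ≥ 21 ✓; not enrolled in Flexible Spending Account ✗ → not eligible.
Paid Parental Leave — status full-time ✓ (not excluded); service 509 days ≥ 2 months (≈60 days) ✓; dept Operations ✗ → not eligible.
Health Insurance — service 509 days ≥ 8 weeks (≈56 days) ✓; age 27 ≥ 18 ✓; 37 hrs/wk ≥ 25 ✓; site Portland ✗ (not Hamburg) → not eligible.
Home Office Allowance — status full-time ✓; service 509 days ≥ 9 months (≈270 days) ✓; 37 hrs/wk ≥ 15 ✓; rating 3 ≥ 2 ✓ → eligible.
Adoption Assistance — service 509 days < 3 years (≈1095 days) ✗ → not eligible.
Health Savings Account — service 509 days < 3 years (≈1095 days) ✗ → not eligible.

Home Office Allowance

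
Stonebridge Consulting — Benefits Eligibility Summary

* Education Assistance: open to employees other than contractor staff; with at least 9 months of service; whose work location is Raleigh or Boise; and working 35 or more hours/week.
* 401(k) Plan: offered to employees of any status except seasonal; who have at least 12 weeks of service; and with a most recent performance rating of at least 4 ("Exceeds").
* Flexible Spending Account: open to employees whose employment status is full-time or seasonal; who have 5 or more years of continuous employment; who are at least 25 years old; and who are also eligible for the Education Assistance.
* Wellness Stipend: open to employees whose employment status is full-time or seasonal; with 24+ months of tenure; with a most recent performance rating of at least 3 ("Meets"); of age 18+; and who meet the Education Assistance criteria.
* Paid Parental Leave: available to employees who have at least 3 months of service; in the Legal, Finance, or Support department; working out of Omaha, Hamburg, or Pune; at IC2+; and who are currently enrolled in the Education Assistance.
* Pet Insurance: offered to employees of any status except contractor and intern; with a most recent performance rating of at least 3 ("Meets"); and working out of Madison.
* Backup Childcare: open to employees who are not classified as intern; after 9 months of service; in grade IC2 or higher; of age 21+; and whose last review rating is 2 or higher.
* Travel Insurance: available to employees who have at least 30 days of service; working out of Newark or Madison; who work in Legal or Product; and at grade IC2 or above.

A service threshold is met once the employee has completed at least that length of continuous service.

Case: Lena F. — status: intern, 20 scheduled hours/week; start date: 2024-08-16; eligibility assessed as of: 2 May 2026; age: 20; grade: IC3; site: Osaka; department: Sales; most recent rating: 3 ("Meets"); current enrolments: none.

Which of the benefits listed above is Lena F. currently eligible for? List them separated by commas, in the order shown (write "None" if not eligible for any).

Service from 2024-08-16 to 2 May 2026: 624 days.
Education Assistance — status intern ✓ (not excluded); service 624 days ≥ 9 months (≈270 days) ✓; site Osaka ✗ (not Raleigh or Boise) → not eligible.
401(k) Plan — status intern ✓ (not excluded); service 624 days ≥ 12 weeks (≈84 days) ✓; rating 3 < 4 ✗ → not eligible.
Flexible Spending Account — status intern ✗ (requires full-time or seasonal) → not eligible.
Wellness Stipend — status intern ✗ (requires full-time or seasonal) → not eligible.
Paid Parental Leave — service 624 days ≥ 3 months (≈90 days) ✓; dept Sales ✗ → not eligible.
Pet Insurance — status intern ✗ (excluded) → not eligible.
Backup Childcare — status intern ✗ (excluded) → not eligible.
Travel Insurance — service 624 days ≥ 30 days ✓; site Osaka ✗ (not Newark or Madison) → not eligible.

None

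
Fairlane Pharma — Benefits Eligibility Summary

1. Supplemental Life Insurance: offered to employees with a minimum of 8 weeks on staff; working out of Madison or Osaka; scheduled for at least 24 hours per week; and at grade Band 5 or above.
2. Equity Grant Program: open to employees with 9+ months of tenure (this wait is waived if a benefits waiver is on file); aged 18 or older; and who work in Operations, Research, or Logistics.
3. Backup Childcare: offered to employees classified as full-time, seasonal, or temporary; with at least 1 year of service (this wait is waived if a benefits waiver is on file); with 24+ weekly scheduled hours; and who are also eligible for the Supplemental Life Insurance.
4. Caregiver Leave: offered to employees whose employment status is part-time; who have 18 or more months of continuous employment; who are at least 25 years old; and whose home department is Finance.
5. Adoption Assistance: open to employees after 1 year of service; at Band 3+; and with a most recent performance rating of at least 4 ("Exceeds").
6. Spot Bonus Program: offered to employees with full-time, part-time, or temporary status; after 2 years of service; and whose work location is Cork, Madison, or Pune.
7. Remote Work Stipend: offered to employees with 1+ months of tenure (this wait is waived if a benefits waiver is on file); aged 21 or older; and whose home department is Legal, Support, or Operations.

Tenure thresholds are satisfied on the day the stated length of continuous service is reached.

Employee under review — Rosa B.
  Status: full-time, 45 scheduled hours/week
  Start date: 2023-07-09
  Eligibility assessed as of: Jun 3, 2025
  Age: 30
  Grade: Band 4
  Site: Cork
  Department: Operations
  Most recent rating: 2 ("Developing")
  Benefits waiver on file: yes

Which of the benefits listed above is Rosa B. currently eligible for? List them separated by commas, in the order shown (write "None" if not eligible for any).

Service from 2023-07-09 to Jun 3, 2025: 695 days.
Supplemental Life Insurance — service 695 days ≥ 8 weeks (≈56 days) ✓; site Cork ✗ (not Madison or Osaka) → not eligible.
Equity Grant Program — benefits waiver on file ✓; age 30 ≥ 18 ✓; dept Operations ✓ → eligible.
Backup Childcare — status full-time ✓; benefits waiver on file ✓; 45 hrs/wk ≥ 24 ✓; not eligible for Supplemental Life Insurance ✗ → not eligible.
Caregiver Leave — status full-time ✗ (requires part-time) → not eligible.
Adoption Assistance — service 695 days ≥ 1 year (≈365 days) ✓; grade Band 4 ≥ Band 3 ✓; rating 2 < 4 ✗ → not eligible.
Spot Bonus Program — status full-time ✓; service 695 days < 2 years (≈730 days) ✗ → not eligible.
Remote Work Stipend — benefits waiver on file ✓; age 30 ≥ 21 ✓; dept Operations ✓ → eligible.

Equity Grant Program, Remote Work Stipend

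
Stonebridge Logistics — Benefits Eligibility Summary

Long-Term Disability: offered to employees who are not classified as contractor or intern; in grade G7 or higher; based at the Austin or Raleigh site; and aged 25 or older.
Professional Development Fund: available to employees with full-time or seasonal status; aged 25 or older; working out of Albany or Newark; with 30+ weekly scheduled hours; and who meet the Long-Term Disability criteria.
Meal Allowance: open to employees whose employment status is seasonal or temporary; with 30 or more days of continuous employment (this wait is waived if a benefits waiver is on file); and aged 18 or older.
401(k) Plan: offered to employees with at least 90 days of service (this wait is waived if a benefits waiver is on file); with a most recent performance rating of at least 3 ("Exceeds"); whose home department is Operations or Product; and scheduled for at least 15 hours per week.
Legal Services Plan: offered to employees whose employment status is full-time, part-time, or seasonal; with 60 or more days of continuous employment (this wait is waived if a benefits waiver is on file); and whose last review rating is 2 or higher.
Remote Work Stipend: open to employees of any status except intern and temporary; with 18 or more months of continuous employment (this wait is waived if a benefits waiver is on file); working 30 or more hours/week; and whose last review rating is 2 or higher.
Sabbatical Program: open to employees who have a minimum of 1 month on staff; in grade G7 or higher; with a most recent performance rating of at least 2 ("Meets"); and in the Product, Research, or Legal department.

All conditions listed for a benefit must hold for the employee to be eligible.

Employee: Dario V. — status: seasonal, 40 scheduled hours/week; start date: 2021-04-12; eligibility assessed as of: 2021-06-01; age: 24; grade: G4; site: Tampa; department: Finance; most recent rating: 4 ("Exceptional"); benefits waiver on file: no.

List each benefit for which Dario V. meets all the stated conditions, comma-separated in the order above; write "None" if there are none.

Meal Allowance

Service from 2021-04-12 to 2021-06-01: 50 days.
Long-Term Disability — status seasonal ✓ (not excluded); grade G4 < G7 ✗ → not eligible.
Professional Development Fund — status seasonal ✓; age 24 < 25 ✗ → not eligible.
Meal Allowance — status seasonal ✓; no waiver, service 50 days ≥ 30 days ✓; age 24 ≥ 18 ✓ → eligible.
401(k) Plan — no waiver, service 50 days < 90 days ✗ → not eligible.
Legal Services Plan — status seasonal ✓; no waiver, service 50 days < 60 days ✗ → not eligible.
Remote Work Stipend — status seasonal ✓ (not excluded); no waiver, service 50 days < 18 months (≈540 days) ✗ → not eligible.
Sabbatical Program — service 50 days ≥ 1 month (≈30 days) ✓; grade G4 < G7 ✗ → not eligible.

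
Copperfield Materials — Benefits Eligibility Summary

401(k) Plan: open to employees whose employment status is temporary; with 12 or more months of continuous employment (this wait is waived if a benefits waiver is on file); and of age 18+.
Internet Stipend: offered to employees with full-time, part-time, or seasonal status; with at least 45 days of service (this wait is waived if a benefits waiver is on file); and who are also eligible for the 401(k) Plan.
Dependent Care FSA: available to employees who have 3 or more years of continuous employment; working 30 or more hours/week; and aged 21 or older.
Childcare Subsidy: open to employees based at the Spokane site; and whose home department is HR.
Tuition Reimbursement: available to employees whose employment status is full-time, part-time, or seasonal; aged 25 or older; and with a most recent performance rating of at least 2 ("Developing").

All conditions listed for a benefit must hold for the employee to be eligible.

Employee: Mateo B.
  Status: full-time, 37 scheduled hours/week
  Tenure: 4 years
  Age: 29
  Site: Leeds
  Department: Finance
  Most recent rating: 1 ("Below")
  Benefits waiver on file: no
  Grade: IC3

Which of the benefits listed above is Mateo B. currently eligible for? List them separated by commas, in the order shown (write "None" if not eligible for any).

Dependent Care FSA

401(k) Plan — status full-time ✗ (requires temporary) → not eligible.
Internet Stipend — status full-time ✓; no waiver, service 4 years ≥ 45 days ✓; not eligible for 401(k) Plan ✗ → not eligible.
Dependent Care FSA — service 4 years ≥ 3 years ✓; 37 hrs/wk ≥ 30 ✓; age 29 ≥ 21 ✓ → eligible.
Childcare Subsidy — site Leeds ✗ (not Spokane) → not eligible.
Tuition Reimbursement — status full-time ✓; age 29 ≥ 25 ✓; rating 1 < 2 ✗ → not eligible.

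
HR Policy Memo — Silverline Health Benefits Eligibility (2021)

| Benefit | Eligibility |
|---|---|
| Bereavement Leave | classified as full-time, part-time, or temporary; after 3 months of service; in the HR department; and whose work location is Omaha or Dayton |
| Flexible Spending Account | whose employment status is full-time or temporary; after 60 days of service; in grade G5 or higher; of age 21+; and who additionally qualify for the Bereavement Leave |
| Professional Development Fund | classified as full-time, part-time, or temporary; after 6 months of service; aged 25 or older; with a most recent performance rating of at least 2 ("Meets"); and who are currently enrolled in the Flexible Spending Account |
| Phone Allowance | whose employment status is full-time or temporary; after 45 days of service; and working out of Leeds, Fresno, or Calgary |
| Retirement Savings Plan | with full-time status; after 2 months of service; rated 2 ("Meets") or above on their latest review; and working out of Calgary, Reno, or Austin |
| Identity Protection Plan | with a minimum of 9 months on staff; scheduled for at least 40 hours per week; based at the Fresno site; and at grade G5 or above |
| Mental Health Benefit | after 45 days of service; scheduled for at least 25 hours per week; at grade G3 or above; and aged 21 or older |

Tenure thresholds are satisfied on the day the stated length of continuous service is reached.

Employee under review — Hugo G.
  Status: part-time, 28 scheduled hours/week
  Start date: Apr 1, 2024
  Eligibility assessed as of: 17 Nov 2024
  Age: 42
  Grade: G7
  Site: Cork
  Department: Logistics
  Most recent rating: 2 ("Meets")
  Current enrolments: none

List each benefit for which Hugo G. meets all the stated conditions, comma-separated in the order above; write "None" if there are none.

Service from Apr 1, 2024 to 17 Nov 2024: 230 days.
Bereavement Leave — status part-time ✓; service 230 days ≥ 3 months (≈90 days) ✓; dept Logistics ✗ → not eligible.
Flexible Spending Account — status part-time ✗ (requires full-time or temporary) → not eligible.
Professional Development Fund — status part-time ✓; service 230 days ≥ 6 months (≈180 days) ✓; age 42 ≥ 25 ✓; rating 2 ≥ 2 ✓; not enrolled in Flexible Spending Account ✗ → not eligible.
Phone Allowance — status part-time ✗ (requires full-time or temporary) → not eligible.
Retirement Savings Plan — status part-time ✗ (requires full-time) → not eligible.
Identity Protection Plan — service 230 days < 9 months (≈270 days) ✗ → not eligible.
Mental Health Benefit — service 230 days ≥ 45 days ✓; 28 hrs/wk ≥ 25 ✓; grade G7 ≥ G3 ✓; age 42 ≥ 21 ✓ → eligible.

Mental Health Benefit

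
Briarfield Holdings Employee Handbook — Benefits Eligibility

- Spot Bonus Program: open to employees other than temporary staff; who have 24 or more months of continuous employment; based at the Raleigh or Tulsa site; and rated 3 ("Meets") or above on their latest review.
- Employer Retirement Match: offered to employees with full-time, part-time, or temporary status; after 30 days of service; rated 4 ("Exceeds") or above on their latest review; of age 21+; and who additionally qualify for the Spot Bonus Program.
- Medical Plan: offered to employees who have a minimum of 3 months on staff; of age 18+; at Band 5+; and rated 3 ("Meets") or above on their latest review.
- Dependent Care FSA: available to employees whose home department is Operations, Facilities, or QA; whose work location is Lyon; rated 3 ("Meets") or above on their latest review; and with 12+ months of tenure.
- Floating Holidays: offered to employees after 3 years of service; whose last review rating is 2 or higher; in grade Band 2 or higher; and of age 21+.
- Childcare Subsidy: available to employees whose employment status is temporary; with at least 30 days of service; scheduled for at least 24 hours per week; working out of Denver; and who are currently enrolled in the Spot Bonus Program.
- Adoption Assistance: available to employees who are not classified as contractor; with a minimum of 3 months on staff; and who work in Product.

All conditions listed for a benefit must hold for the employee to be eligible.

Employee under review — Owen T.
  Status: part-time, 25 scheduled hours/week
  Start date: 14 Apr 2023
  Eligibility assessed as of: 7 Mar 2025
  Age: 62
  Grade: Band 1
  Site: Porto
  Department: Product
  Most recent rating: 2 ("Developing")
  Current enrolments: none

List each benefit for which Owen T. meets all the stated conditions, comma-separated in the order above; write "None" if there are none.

Adoption Assistance

Service from 14 Apr 2023 to 7 Mar 2025: 693 days.
Spot Bonus Program — status part-time ✓ (not excluded); service 693 days < 24 months (≈720 days) ✗ → not eligible.
Employer Retirement Match — status part-time ✓; service 693 days ≥ 30 days ✓; rating 2 < 4 ✗ → not eligible.
Medical Plan — service 693 days ≥ 3 months (≈90 days) ✓; age 62 ≥ 18 ✓; grade Band 1 < Band 5 ✗ → not eligible.
Dependent Care FSA — dept Product ✗ → not eligible.
Floating Holidays — service 693 days < 3 years (≈1095 days) ✗ → not eligible.
Childcare Subsidy — status part-time ✗ (requires temporary) → not eligible.
Adoption Assistance — status part-time ✓ (not excluded); service 693 days ≥ 3 months (≈90 days) ✓; dept Product ✓ → eligible.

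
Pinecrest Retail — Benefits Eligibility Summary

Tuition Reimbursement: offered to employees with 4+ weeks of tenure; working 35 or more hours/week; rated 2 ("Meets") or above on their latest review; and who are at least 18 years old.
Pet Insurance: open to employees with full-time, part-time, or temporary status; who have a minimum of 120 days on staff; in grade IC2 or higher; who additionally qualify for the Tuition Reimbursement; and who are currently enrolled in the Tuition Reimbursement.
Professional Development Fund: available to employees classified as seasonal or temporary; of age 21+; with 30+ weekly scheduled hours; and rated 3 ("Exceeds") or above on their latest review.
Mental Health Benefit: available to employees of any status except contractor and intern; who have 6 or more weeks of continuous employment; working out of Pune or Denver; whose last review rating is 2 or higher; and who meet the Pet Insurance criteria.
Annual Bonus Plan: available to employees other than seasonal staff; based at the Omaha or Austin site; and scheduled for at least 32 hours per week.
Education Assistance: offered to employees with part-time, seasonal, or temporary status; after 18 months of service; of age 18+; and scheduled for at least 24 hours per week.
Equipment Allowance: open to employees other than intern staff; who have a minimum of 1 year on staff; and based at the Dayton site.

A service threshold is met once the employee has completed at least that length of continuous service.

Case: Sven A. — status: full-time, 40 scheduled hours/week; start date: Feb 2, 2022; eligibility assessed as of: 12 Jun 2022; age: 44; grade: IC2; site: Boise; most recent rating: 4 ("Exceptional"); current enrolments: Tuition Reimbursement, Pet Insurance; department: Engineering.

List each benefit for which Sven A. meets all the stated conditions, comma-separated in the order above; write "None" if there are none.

Tuition Reimbursement, Pet Insurance

Service from Feb 2, 2022 to 12 Jun 2022: 130 days.
Tuition Reimbursement — service 130 days ≥ 4 weeks (≈28 days) ✓; 40 hrs/wk ≥ 35 ✓; rating 4 ≥ 2 ✓; age 44 ≥ 18 ✓ → eligible.
Pet Insurance — status full-time ✓; service 130 days ≥ 120 days ✓; grade IC2 ≥ IC2 ✓; eligible for Tuition Reimbursement ✓; enrolled in Tuition Reimbursement ✓ → eligible.
Professional Development Fund — status full-time ✗ (requires seasonal or temporary) → not eligible.
Mental Health Benefit — status full-time ✓ (not excluded); service 130 days ≥ 6 weeks (≈42 days) ✓; site Boise ✗ (not Pune or Denver) → not eligible.
Annual Bonus Plan — status full-time ✓ (not excluded); site Boise ✗ (not Omaha or Austin) → not eligible.
Education Assistance — status full-time ✗ (requires part-time, seasonal, or temporary) → not eligible.
Equipment Allowance — status full-time ✓ (not excluded); service 130 days < 1 year (≈365 days) ✗ → not eligible.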